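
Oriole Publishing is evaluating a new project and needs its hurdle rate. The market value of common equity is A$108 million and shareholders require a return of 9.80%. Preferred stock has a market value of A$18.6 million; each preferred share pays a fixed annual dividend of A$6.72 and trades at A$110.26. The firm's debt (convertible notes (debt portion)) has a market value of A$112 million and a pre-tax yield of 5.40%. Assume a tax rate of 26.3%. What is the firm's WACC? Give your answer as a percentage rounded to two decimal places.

Cost of preferred: Rp = 6.72 / 110.26 = 6.0947%.
Total capital V = 108 + 18.6 + 112 = 238.6.
Equity: weight = 108/238.6 = 0.4526; cost = 9.8%.
Preferred: weight = 18.6/238.6 = 0.0780; cost = 6.0947%.
Convertible notes (debt portion): weight = 112/238.6 = 0.4694; after-tax cost = 5.4% × (1 − 26.3%) = 3.9798%.
WACC = 0.4526 × 9.8000% + 0.0780 × 6.0947% + 0.4694 × 3.9798% = 6.7791%.

6.78%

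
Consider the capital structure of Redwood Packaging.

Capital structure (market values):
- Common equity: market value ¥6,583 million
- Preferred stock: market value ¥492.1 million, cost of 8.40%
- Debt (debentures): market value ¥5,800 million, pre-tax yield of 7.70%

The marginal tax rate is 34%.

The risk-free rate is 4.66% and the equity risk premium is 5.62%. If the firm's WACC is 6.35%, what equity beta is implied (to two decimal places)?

Total capital V = 6583 + 492.1 + 5800 = 12875.1.
Equity weight = 6583/12875.1 = 0.5113.
Preferred weight = 492.1/12875.1 = 0.0382.
Debentures weight = 5800/12875.1 = 0.4505.
Debt contribution = 0.4505 × 7.7% × (1 − 34%) = 2.2893%.
Preferred contribution = 0.0382 × 8.4% = 0.3211%.
Required equity contribution = 6.35% − 2.6104% = 3.7396%  ⇒  Re = 7.3139%.
CAPM: 7.3139% = 4.66% + β × 5.62%  ⇒  β = 0.4722.

0.47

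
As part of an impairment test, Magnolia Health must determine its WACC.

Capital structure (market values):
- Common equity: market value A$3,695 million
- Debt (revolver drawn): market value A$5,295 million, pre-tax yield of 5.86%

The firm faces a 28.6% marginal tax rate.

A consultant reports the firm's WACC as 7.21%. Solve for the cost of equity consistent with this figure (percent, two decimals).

Total capital V = 3695 + 5295 = 8990.
Equity weight = 3695/8990 = 0.4110.
Revolver drawn weight = 5295/8990 = 0.5890.
Debt contribution = 0.5890 × 5.86% × (1 − 28.6%) = 2.4643%.
Required equity contribution = 7.21% − 2.4643% = 4.7457%.
Re = 4.7457% / 0.4110 = 11.5463%.

11.55%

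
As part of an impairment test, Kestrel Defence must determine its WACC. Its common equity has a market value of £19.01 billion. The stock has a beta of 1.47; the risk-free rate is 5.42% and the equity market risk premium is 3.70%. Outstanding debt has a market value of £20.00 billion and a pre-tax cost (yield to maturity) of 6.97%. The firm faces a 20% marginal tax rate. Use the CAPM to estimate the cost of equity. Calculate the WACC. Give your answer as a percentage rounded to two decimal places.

8.15%

Cost of equity via CAPM: Re = 5.42% + 1.47 × 3.7% = 10.8590%.
Total capital V = 19.01 + 20 = 39.01.
Equity: weight = 19.01/39.01 = 0.4873; cost = 10.859%.
Debt: weight = 20/39.01 = 0.5127; after-tax cost = 6.97% × (1 − 20%) = 5.5760%.
WACC = 0.4873 × 10.8590% + 0.5127 × 5.5760% = 8.1505%.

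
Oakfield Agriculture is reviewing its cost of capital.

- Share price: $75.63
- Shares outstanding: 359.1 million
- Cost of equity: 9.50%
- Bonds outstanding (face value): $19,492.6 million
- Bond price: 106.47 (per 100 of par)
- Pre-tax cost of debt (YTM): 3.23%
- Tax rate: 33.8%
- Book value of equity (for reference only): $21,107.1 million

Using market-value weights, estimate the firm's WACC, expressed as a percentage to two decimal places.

6.31%

Market value of equity E = 75.63 × 359.1m = 27158.733m. Market value of debt D = 19492.6m × 106.47/100 = 20753.77122m.
Total capital V = 27158.733 + 20753.77122 = 47912.50422.
Equity: weight = 27158.733/47912.50422 = 0.5668; cost = 9.5%.
Bonds outstanding: weight = 20753.77122/47912.50422 = 0.4332; after-tax cost = 3.23% × (1 − 33.8%) = 2.1383%.
WACC = 0.5668 × 9.5000% + 0.4332 × 2.1383% = 6.3112%.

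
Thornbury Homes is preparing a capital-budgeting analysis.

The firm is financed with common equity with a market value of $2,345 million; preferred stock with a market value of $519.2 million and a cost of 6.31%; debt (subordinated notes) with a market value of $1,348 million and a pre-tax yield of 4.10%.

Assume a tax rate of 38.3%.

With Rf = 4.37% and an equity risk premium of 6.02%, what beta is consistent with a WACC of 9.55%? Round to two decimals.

1.65

Total capital V = 2345 + 519.2 + 1348 = 4212.2.
Equity weight = 2345/4212.2 = 0.5567.
Preferred weight = 519.2/4212.2 = 0.1233.
Subordinated notes weight = 1348/4212.2 = 0.3200.
Debt contribution = 0.3200 × 4.1% × (1 − 38.3%) = 0.8096%.
Preferred contribution = 0.1233 × 6.31% = 0.7778%.
Required equity contribution = 9.55% − 1.5873% = 7.9627%  ⇒  Re = 14.3029%.
CAPM: 14.3029% = 4.37% + β × 6.02%  ⇒  β = 1.6500.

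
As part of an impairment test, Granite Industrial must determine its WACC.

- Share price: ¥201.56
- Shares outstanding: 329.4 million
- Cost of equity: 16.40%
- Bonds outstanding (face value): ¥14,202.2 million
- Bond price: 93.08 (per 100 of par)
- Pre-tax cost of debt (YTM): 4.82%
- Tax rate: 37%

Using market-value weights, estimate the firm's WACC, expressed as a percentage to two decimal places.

14.18%

Market value of equity E = 201.56 × 329.4m = 66393.864m. Market value of debt D = 14202.2m × 93.08/100 = 13219.40776m.
Total capital V = 66393.864 + 13219.40776 = 79613.27176.
Equity: weight = 66393.864/79613.27176 = 0.8340; cost = 16.4%.
Bonds outstanding: weight = 13219.40776/79613.27176 = 0.1660; after-tax cost = 4.82% × (1 − 37%) = 3.0366%.
WACC = 0.8340 × 16.4000% + 0.1660 × 3.0366% = 14.1811%.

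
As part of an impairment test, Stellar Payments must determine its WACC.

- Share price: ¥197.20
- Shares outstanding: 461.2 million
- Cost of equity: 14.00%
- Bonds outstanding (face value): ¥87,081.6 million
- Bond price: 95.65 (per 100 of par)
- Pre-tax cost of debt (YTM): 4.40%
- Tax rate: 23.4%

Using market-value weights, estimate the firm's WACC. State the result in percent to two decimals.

Market value of equity E = 197.2 × 461.2m = 90948.64m. Market value of debt D = 87081.6m × 95.65/100 = 83293.5504m.
Total capital V = 90948.64 + 83293.5504 = 174242.1904.
Equity: weight = 90948.64/174242.1904 = 0.5220; cost = 14%.
Bonds outstanding: weight = 83293.5504/174242.1904 = 0.4780; after-tax cost = 4.4% × (1 − 23.4%) = 3.3704%.
WACC = 0.5220 × 14.0000% + 0.4780 × 3.3704% = 8.9187%.

8.92%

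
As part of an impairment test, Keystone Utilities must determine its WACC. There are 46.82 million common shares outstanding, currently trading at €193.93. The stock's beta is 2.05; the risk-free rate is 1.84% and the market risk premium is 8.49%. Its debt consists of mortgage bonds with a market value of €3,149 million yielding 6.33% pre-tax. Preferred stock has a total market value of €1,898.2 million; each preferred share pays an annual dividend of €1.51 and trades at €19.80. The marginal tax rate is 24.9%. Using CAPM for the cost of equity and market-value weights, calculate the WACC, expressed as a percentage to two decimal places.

Cost of equity via CAPM: Re = 1.84% + 2.05 × 8.49% = 19.2445%.
Cost of preferred: Rp = 1.51 / 19.8 = 7.6263%.
Market value of equity E = 193.93 × 46.82m = 9079.8026m.
Total capital V = 9079.8026 + 1898.2 + 3149 = 14127.0026.
Equity: weight = 9079.8026/14127.0026 = 0.6427; cost = 19.2445%.
Preferred: weight = 1898.2/14127.0026 = 0.1344; cost = 7.6263%.
Mortgage bonds: weight = 3149/14127.0026 = 0.2229; after-tax cost = 6.33% × (1 − 24.9%) = 4.7538%.
WACC = 0.6427 × 19.2445% + 0.1344 × 7.6263% + 0.2229 × 4.7538% = 14.4533%.

14.45%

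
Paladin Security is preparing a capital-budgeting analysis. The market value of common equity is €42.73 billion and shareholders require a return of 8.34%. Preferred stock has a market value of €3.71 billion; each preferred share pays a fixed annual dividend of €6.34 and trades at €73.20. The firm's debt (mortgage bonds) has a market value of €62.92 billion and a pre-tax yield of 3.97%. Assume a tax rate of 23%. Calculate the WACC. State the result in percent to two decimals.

Cost of preferred: Rp = 6.34 / 73.2 = 8.6612%.
Total capital V = 42.73 + 3.71 + 62.92 = 109.36.
Equity: weight = 42.73/109.36 = 0.3907; cost = 8.34%.
Preferred: weight = 3.71/109.36 = 0.0339; cost = 8.6612%.
Mortgage bonds: weight = 62.92/109.36 = 0.5753; after-tax cost = 3.97% × (1 − 23%) = 3.0569%.
WACC = 0.3907 × 8.3400% + 0.0339 × 8.6612% + 0.5753 × 3.0569% = 5.3113%.

5.31%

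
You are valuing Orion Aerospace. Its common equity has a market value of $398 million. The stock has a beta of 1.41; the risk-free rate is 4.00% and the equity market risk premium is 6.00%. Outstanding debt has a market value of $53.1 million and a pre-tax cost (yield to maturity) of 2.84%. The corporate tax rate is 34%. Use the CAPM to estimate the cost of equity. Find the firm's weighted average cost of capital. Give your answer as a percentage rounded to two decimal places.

Cost of equity via CAPM: Re = 4.0% + 1.41 × 6.0% = 12.4600%.
Total capital V = 398 + 53.1 = 451.1.
Equity: weight = 398/451.1 = 0.8823; cost = 12.46%.
Debt: weight = 53.1/451.1 = 0.1177; after-tax cost = 2.84% × (1 − 34%) = 1.8744%.
WACC = 0.8823 × 12.4600% + 0.1177 × 1.8744% = 11.2139%.

11.21%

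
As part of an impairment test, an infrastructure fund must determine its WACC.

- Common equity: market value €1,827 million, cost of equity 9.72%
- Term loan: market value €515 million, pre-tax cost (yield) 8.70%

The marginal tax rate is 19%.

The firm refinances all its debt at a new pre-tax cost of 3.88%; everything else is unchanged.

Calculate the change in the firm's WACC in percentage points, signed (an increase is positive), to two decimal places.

-0.86 pp

Current WACC:
Total capital V = 1827 + 515 = 2342.
Equity: weight = 1827/2342 = 0.7801; cost = 9.72%.
Term loan: weight = 515/2342 = 0.2199; after-tax cost = 8.7% × (1 − 19%) = 7.0470%.
WACC = 0.7801 × 9.7200% + 0.2199 × 7.0470% = 9.1322%.
After the change:
Total capital V = 1827 + 515 = 2342.
Equity: weight = 1827/2342 = 0.7801; cost = 9.72%.
Term loan: weight = 515/2342 = 0.2199; after-tax cost = 3.88% × (1 − 19%) = 3.1428%.
WACC = 0.7801 × 9.7200% + 0.2199 × 3.1428% = 8.2737%.
Change in WACC = 8.2737% − 9.1322% = -0.8585 pp.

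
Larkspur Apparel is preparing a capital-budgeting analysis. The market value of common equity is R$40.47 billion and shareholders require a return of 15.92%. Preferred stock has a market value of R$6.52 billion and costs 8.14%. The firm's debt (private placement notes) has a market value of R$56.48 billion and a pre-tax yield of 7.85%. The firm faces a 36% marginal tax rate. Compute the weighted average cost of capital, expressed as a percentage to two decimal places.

9.48%

Total capital V = 40.47 + 6.52 + 56.48 = 103.47.
Equity: weight = 40.47/103.47 = 0.3911; cost = 15.92%.
Preferred: weight = 6.52/103.47 = 0.0630; cost = 8.14%.
Private placement notes: weight = 56.48/103.47 = 0.5459; after-tax cost = 7.85% × (1 − 36%) = 5.0240%.
WACC = 0.3911 × 15.9200% + 0.0630 × 8.1400% + 0.5459 × 5.0240% = 9.4821%.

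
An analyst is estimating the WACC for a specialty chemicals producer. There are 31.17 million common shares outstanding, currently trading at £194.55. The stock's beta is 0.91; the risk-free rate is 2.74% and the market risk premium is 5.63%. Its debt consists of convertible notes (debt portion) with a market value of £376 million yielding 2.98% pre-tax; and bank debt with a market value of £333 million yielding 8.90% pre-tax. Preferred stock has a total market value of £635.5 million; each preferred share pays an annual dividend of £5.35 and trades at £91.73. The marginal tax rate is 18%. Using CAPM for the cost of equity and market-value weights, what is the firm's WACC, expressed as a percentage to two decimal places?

Cost of equity via CAPM: Re = 2.74% + 0.91 × 5.63% = 7.8633%.
Cost of preferred: Rp = 5.35 / 91.73 = 5.8323%.
Market value of equity E = 194.55 × 31.17m = 6064.1235m.
Total capital V = 6064.1235 + 635.5 + 376 + 333 = 7408.6235.
Equity: weight = 6064.1235/7408.6235 = 0.8185; cost = 7.8633%.
Preferred: weight = 635.5/7408.6235 = 0.0858; cost = 5.8323%.
Convertible notes (debt portion): weight = 376/7408.6235 = 0.0508; after-tax cost = 2.98% × (1 − 18%) = 2.4436%.
Bank debt: weight = 333/7408.6235 = 0.0449; after-tax cost = 8.9% × (1 − 18%) = 7.2980%.
WACC = 0.8185 × 7.8633% + 0.0858 × 5.8323% + 0.0508 × 2.4436% + 0.0449 × 7.2980% = 7.3886%.

7.39%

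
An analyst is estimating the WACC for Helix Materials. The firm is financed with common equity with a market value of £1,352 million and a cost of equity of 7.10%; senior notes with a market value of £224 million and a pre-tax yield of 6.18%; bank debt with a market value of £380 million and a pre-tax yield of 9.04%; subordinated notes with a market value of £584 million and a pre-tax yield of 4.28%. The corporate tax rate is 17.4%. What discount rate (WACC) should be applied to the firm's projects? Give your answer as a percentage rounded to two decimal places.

Total capital V = 1352 + 224 + 380 + 584 = 2540.
Equity: weight = 1352/2540 = 0.5323; cost = 7.1%.
Senior notes: weight = 224/2540 = 0.0882; after-tax cost = 6.18% × (1 − 17.4%) = 5.1047%.
Bank debt: weight = 380/2540 = 0.1496; after-tax cost = 9.04% × (1 − 17.4%) = 7.4670%.
Subordinated notes: weight = 584/2540 = 0.2299; after-tax cost = 4.28% × (1 − 17.4%) = 3.5353%.
WACC = 0.5323 × 7.1000% + 0.0882 × 5.1047% + 0.1496 × 7.4670% + 0.2299 × 3.5353% = 6.1593%.

6.16%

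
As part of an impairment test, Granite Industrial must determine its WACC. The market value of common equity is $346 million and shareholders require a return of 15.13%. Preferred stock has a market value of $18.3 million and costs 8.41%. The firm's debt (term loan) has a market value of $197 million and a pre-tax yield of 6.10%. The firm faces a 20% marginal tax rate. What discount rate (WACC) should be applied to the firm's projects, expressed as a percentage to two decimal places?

Total capital V = 346 + 18.3 + 197 = 561.3.
Equity: weight = 346/561.3 = 0.6164; cost = 15.13%.
Preferred: weight = 18.3/561.3 = 0.0326; cost = 8.41%.
Term loan: weight = 197/561.3 = 0.3510; after-tax cost = 6.1% × (1 − 20%) = 4.8800%.
WACC = 0.6164 × 15.1300% + 0.0326 × 8.4100% + 0.3510 × 4.8800% = 11.3135%.

11.31%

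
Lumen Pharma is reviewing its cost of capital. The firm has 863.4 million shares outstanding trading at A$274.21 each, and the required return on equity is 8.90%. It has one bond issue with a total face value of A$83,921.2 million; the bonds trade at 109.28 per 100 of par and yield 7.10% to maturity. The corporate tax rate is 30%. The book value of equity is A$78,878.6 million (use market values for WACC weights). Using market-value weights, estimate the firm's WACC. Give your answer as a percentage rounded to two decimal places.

Market value of equity E = 274.21 × 863.4m = 236752.914m. Market value of debt D = 83921.2m × 109.28/100 = 91709.08736m.
Total capital V = 236752.914 + 91709.08736 = 328462.00136.
Equity: weight = 236752.914/328462.00136 = 0.7208; cost = 8.9%.
Bonds outstanding: weight = 91709.08736/328462.00136 = 0.2792; after-tax cost = 7.1% × (1 − 30%) = 4.9700%.
WACC = 0.7208 × 8.9000% + 0.2792 × 4.9700% = 7.8027%.

7.80%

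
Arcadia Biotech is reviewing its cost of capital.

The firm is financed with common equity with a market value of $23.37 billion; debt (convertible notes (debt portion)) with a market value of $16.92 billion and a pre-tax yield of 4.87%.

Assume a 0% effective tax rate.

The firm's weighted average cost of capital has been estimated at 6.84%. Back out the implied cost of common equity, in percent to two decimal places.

Total capital V = 23.37 + 16.92 = 40.29.
Equity weight = 23.37/40.29 = 0.5800.
Convertible notes (debt portion) weight = 16.92/40.29 = 0.4200.
Debt contribution = 0.4200 × 4.87% × (1 − 0%) = 2.0452%.
Required equity contribution = 6.84% − 2.0452% = 4.7948%.
Re = 4.7948% / 0.5800 = 8.2663%.

8.27%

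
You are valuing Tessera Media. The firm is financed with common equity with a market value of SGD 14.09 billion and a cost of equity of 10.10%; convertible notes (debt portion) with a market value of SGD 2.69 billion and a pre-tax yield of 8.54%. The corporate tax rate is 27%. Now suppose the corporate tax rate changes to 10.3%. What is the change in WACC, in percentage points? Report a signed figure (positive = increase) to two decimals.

Current WACC:
Total capital V = 14.09 + 2.69 = 16.78.
Equity: weight = 14.09/16.78 = 0.8397; cost = 10.1%.
Convertible notes (debt portion): weight = 2.69/16.78 = 0.1603; after-tax cost = 8.54% × (1 − 27%) = 6.2342%.
WACC = 0.8397 × 10.1000% + 0.1603 × 6.2342% = 9.4803%.
After the change:
Total capital V = 14.09 + 2.69 = 16.78.
Equity: weight = 14.09/16.78 = 0.8397; cost = 10.1%.
Convertible notes (debt portion): weight = 2.69/16.78 = 0.1603; after-tax cost = 8.54% × (1 − 10.3%) = 7.6604%.
WACC = 0.8397 × 10.1000% + 0.1603 × 7.6604% = 9.7089%.
Change in WACC = 9.7089% − 9.4803% = 0.2286 pp.

+0.23 pp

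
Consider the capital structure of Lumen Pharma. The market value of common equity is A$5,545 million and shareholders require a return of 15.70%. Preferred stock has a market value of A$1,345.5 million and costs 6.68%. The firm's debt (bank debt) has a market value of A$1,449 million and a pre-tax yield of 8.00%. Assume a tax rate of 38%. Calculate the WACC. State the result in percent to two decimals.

Total capital V = 5545 + 1345.5 + 1449 = 8339.5.
Equity: weight = 5545/8339.5 = 0.6649; cost = 15.7%.
Preferred: weight = 1345.5/8339.5 = 0.1613; cost = 6.68%.
Bank debt: weight = 1449/8339.5 = 0.1738; after-tax cost = 8% × (1 − 38%) = 4.9600%.
WACC = 0.6649 × 15.7000% + 0.1613 × 6.6800% + 0.1738 × 4.9600% = 12.3786%.

12.38%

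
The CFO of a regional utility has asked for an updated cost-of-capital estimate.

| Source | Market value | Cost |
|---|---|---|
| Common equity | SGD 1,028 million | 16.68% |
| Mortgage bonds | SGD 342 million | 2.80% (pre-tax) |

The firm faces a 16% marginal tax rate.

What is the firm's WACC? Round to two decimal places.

13.10%

Total capital V = 1028 + 342 = 1370.
Equity: weight = 1028/1370 = 0.7504; cost = 16.68%.
Mortgage bonds: weight = 342/1370 = 0.2496; after-tax cost = 2.8% × (1 − 16%) = 2.3520%.
WACC = 0.7504 × 16.6800% + 0.2496 × 2.3520% = 13.1032%.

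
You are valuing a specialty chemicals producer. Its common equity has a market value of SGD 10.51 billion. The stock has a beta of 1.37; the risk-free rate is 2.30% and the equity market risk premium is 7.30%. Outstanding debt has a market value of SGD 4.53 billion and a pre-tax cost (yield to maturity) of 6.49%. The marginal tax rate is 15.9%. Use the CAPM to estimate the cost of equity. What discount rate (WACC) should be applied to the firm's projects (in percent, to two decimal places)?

Cost of equity via CAPM: Re = 2.3% + 1.37 × 7.3% = 12.3010%.
Total capital V = 10.51 + 4.53 = 15.04.
Equity: weight = 10.51/15.04 = 0.6988; cost = 12.301%.
Debt: weight = 4.53/15.04 = 0.3012; after-tax cost = 6.49% × (1 − 15.9%) = 5.4581%.
WACC = 0.6988 × 12.3010% + 0.3012 × 5.4581% = 10.2399%.

10.24%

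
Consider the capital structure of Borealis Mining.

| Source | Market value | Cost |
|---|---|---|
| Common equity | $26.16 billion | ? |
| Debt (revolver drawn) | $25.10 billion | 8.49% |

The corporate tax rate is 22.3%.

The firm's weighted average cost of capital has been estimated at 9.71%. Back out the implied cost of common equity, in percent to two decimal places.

Total capital V = 26.16 + 25.1 = 51.26.
Equity weight = 26.16/51.26 = 0.5103.
Revolver drawn weight = 25.1/51.26 = 0.4897.
Debt contribution = 0.4897 × 8.49% × (1 − 22.3%) = 3.2302%.
Required equity contribution = 9.71% − 3.2302% = 6.4798%.
Re = 6.4798% / 0.5103 = 12.6971%.

12.70%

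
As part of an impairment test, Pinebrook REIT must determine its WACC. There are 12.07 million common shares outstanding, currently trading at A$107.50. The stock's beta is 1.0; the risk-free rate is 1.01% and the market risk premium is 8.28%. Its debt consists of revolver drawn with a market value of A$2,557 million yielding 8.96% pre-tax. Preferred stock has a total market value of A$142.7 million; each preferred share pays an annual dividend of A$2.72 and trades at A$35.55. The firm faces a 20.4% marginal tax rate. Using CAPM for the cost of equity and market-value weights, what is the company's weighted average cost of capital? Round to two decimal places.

7.85%

Cost of equity via CAPM: Re = 1.01% + 1.0 × 8.28% = 9.2900%.
Cost of preferred: Rp = 2.72 / 35.55 = 7.6512%.
Market value of equity E = 107.5 × 12.07m = 1297.525m.
Total capital V = 1297.525 + 142.7 + 2557 = 3997.225.
Equity: weight = 1297.525/3997.225 = 0.3246; cost = 9.29%.
Preferred: weight = 142.7/3997.225 = 0.0357; cost = 7.6512%.
Revolver drawn: weight = 2557/3997.225 = 0.6397; after-tax cost = 8.96% × (1 − 20.4%) = 7.1322%.
WACC = 0.3246 × 9.2900% + 0.0357 × 7.6512% + 0.6397 × 7.1322% = 7.8511%.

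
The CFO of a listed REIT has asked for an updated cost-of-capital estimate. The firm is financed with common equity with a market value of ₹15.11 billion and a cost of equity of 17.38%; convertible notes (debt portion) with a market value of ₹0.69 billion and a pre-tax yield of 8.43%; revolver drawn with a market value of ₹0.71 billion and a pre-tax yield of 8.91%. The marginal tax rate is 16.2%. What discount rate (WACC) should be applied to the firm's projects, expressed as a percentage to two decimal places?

16.52%

Total capital V = 15.11 + 0.69 + 0.71 = 16.51.
Equity: weight = 15.11/16.51 = 0.9152; cost = 17.38%.
Convertible notes (debt portion): weight = 0.69/16.51 = 0.0418; after-tax cost = 8.43% × (1 − 16.2%) = 7.0643%.
Revolver drawn: weight = 0.71/16.51 = 0.0430; after-tax cost = 8.91% × (1 − 16.2%) = 7.4666%.
WACC = 0.9152 × 17.3800% + 0.0418 × 7.0643% + 0.0430 × 7.4666% = 16.5226%.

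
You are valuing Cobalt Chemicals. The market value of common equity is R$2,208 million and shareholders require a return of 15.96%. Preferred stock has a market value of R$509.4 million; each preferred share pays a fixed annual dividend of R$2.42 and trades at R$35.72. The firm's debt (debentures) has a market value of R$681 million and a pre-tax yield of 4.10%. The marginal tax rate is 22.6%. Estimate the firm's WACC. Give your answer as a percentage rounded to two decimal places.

Cost of preferred: Rp = 2.42 / 35.72 = 6.7749%.
Total capital V = 2208 + 509.4 + 681 = 3398.4.
Equity: weight = 2208/3398.4 = 0.6497; cost = 15.96%.
Preferred: weight = 509.4/3398.4 = 0.1499; cost = 6.7749%.
Debentures: weight = 681/3398.4 = 0.2004; after-tax cost = 4.1% × (1 − 22.6%) = 3.1734%.
WACC = 0.6497 × 15.9600% + 0.1499 × 6.7749% + 0.2004 × 3.1734% = 12.0209%.

12.02%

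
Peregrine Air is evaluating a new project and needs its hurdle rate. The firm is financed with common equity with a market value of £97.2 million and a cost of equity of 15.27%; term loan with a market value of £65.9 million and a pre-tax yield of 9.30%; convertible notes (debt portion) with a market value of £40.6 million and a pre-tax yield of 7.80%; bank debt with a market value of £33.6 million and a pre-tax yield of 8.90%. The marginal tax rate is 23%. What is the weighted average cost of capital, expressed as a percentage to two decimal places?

Total capital V = 97.2 + 65.9 + 40.6 + 33.6 = 237.3.
Equity: weight = 97.2/237.3 = 0.4096; cost = 15.27%.
Term loan: weight = 65.9/237.3 = 0.2777; after-tax cost = 9.3% × (1 − 23%) = 7.1610%.
Convertible notes (debt portion): weight = 40.6/237.3 = 0.1711; after-tax cost = 7.8% × (1 − 23%) = 6.0060%.
Bank debt: weight = 33.6/237.3 = 0.1416; after-tax cost = 8.9% × (1 − 23%) = 6.8530%.
WACC = 0.4096 × 15.2700% + 0.2777 × 7.1610% + 0.1711 × 6.0060% + 0.1416 × 6.8530% = 10.2413%.

10.24%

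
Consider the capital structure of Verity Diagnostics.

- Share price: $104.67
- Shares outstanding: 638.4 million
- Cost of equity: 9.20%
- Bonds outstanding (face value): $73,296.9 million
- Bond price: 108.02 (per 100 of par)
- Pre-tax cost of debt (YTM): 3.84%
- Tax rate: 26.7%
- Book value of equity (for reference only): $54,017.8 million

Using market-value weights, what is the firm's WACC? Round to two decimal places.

5.74%

Market value of equity E = 104.67 × 638.4m = 66821.328m. Market value of debt D = 73296.9m × 108.02/100 = 79175.31138m.
Total capital V = 66821.328 + 79175.31138 = 145996.63938.
Equity: weight = 66821.328/145996.63938 = 0.4577; cost = 9.2%.
Bonds outstanding: weight = 79175.31138/145996.63938 = 0.5423; after-tax cost = 3.84% × (1 − 26.7%) = 2.8147%.
WACC = 0.4577 × 9.2000% + 0.5423 × 2.8147% = 5.7372%.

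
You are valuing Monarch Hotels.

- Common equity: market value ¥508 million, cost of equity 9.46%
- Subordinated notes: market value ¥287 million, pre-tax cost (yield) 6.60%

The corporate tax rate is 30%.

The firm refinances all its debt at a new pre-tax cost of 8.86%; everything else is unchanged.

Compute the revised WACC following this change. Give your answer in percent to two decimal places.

8.28%

After the change:
Total capital V = 508 + 287 = 795.
Equity: weight = 508/795 = 0.6390; cost = 9.46%.
Subordinated notes: weight = 287/795 = 0.3610; after-tax cost = 8.86% × (1 − 30%) = 6.2020%.
WACC = 0.6390 × 9.4600% + 0.3610 × 6.2020% = 8.2838%.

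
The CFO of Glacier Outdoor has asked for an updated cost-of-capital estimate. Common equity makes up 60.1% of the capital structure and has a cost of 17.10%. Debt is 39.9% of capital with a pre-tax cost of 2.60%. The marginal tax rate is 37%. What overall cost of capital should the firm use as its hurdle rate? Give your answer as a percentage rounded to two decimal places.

10.93%

After-tax cost of debt = 2.6% × (1 − 37%) = 1.6380%.
WACC = 0.601 × 17.1000% + 0.399 × 1.6380% = 10.9307%.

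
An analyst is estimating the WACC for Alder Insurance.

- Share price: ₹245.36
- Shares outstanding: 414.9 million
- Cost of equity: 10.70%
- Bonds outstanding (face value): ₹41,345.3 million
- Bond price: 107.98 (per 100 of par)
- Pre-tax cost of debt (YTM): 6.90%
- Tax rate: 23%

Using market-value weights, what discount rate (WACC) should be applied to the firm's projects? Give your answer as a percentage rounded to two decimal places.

9.06%

Market value of equity E = 245.36 × 414.9m = 101799.864m. Market value of debt D = 41345.3m × 107.98/100 = 44644.65494m.
Total capital V = 101799.864 + 44644.65494 = 146444.51894.
Equity: weight = 101799.864/146444.51894 = 0.6951; cost = 10.7%.
Bonds outstanding: weight = 44644.65494/146444.51894 = 0.3049; after-tax cost = 6.9% × (1 − 23%) = 5.3130%.
WACC = 0.6951 × 10.7000% + 0.3049 × 5.3130% = 9.0577%.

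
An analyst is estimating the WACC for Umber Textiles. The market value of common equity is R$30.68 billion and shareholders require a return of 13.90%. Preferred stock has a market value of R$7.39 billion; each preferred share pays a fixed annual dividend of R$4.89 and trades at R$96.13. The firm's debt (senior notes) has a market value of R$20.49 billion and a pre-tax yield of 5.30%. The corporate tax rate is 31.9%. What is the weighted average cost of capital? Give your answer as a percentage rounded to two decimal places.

9.19%

Cost of preferred: Rp = 4.89 / 96.13 = 5.0869%.
Total capital V = 30.68 + 7.39 + 20.49 = 58.56.
Equity: weight = 30.68/58.56 = 0.5239; cost = 13.9%.
Preferred: weight = 7.39/58.56 = 0.1262; cost = 5.0869%.
Senior notes: weight = 20.49/58.56 = 0.3499; after-tax cost = 5.3% × (1 − 31.9%) = 3.6093%.
WACC = 0.5239 × 13.9000% + 0.1262 × 5.0869% + 0.3499 × 3.6093% = 9.1871%.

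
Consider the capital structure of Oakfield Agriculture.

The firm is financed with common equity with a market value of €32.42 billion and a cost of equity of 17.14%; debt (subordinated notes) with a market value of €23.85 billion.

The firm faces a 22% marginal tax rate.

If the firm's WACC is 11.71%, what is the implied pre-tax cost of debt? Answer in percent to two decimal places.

Total capital V = 32.42 + 23.85 = 56.27.
Equity weight = 32.42/56.27 = 0.5762.
Subordinated notes weight = 23.85/56.27 = 0.4238.
Equity contribution = 0.5762 × 17.14% = 9.8752%.
Remaining for debt = 11.71% − 9.8752% = 1.8348%.
Rd × (1 − 22%) × 0.4238 = 1.8348%  ⇒  Rd = 5.5498%.

5.55%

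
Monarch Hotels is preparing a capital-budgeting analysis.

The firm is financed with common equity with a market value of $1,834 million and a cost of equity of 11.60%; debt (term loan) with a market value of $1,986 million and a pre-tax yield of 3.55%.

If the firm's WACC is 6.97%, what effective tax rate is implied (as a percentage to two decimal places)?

Total capital V = 1834 + 1986 = 3820.
Equity weight = 1834/3820 = 0.4801.
Term loan weight = 1986/3820 = 0.5199.
Equity contribution = 0.4801 × 11.6% = 5.5692%.
Debt contribution must be 6.97% − 5.5692% = 1.4008%.
0.5199 × 3.55% × (1 − T) = 1.4008%  ⇒  (1 − T) = 0.7590.
T = 24.1025%.

24.10%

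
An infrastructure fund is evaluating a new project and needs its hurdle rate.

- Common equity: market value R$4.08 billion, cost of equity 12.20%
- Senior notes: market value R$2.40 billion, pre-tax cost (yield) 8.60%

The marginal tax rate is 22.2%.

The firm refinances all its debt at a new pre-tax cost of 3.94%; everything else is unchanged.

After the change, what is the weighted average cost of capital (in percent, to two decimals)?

8.82%

After the change:
Total capital V = 4.08 + 2.4 = 6.48.
Equity: weight = 4.08/6.48 = 0.6296; cost = 12.2%.
Senior notes: weight = 2.4/6.48 = 0.3704; after-tax cost = 3.94% × (1 − 22.2%) = 3.0653%.
WACC = 0.6296 × 12.2000% + 0.3704 × 3.0653% = 8.8168%.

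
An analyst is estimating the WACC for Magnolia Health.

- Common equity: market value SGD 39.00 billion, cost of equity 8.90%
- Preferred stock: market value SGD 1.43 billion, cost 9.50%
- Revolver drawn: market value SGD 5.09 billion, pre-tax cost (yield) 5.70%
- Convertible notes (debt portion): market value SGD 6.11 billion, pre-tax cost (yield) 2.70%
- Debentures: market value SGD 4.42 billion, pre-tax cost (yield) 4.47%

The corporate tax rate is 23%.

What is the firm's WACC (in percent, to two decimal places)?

Total capital V = 39 + 1.43 + 5.09 + 6.11 + 4.42 = 56.05.
Equity: weight = 39/56.05 = 0.6958; cost = 8.9%.
Preferred: weight = 1.43/56.05 = 0.0255; cost = 9.5%.
Revolver drawn: weight = 5.09/56.05 = 0.0908; after-tax cost = 5.7% × (1 − 23%) = 4.3890%.
Convertible notes (debt portion): weight = 6.11/56.05 = 0.1090; after-tax cost = 2.7% × (1 − 23%) = 2.0790%.
Debentures: weight = 4.42/56.05 = 0.0789; after-tax cost = 4.47% × (1 − 23%) = 3.4419%.
WACC = 0.6958 × 8.9000% + 0.0255 × 9.5000% + 0.0908 × 4.3890% + 0.1090 × 2.0790% + 0.0789 × 3.4419% = 7.3317%.

7.33%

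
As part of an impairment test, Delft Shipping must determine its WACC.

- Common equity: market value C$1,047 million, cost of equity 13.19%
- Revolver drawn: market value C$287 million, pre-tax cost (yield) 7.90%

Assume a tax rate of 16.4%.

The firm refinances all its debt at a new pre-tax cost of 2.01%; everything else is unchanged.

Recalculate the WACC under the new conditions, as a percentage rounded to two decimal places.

After the change:
Total capital V = 1047 + 287 = 1334.
Equity: weight = 1047/1334 = 0.7849; cost = 13.19%.
Revolver drawn: weight = 287/1334 = 0.2151; after-tax cost = 2.01% × (1 − 16.4%) = 1.6804%.
WACC = 0.7849 × 13.1900% + 0.2151 × 1.6804% = 10.7138%.

10.71%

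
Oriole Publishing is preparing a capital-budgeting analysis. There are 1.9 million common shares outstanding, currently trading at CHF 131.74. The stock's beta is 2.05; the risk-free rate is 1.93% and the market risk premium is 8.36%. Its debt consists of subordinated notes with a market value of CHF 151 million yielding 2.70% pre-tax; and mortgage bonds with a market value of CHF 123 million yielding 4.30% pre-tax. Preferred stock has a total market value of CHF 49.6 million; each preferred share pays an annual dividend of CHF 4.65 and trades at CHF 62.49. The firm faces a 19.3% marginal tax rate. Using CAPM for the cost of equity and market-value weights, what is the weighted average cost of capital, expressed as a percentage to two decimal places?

10.28%

Cost of equity via CAPM: Re = 1.93% + 2.05 × 8.36% = 19.0680%.
Cost of preferred: Rp = 4.65 / 62.49 = 7.4412%.
Market value of equity E = 131.74 × 1.9m = 250.306m.
Total capital V = 250.306 + 49.6 + 151 + 123 = 573.906.
Equity: weight = 250.306/573.906 = 0.4361; cost = 19.068%.
Preferred: weight = 49.6/573.906 = 0.0864; cost = 7.4412%.
Subordinated notes: weight = 151/573.906 = 0.2631; after-tax cost = 2.7% × (1 − 19.3%) = 2.1789%.
Mortgage bonds: weight = 123/573.906 = 0.2143; after-tax cost = 4.3% × (1 − 19.3%) = 3.4701%.
WACC = 0.4361 × 19.0680% + 0.0864 × 7.4412% + 0.2631 × 2.1789% + 0.2143 × 3.4701% = 10.2765%.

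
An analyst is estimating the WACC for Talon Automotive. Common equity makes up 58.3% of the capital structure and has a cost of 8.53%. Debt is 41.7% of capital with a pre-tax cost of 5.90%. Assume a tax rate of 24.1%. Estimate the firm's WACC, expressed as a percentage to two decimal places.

6.84%

After-tax cost of debt = 5.9% × (1 − 24.1%) = 4.4781%.
WACC = 0.583 × 8.5300% + 0.417 × 4.4781% = 6.8404%.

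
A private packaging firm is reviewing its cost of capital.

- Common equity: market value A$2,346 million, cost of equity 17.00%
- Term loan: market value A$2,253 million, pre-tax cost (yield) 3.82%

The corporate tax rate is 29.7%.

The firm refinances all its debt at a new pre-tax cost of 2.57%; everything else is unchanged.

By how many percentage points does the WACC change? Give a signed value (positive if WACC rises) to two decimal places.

-0.43 pp

Current WACC:
Total capital V = 2346 + 2253 = 4599.
Equity: weight = 2346/4599 = 0.5101; cost = 17%.
Term loan: weight = 2253/4599 = 0.4899; after-tax cost = 3.82% × (1 − 29.7%) = 2.6855%.
WACC = 0.5101 × 17.0000% + 0.4899 × 2.6855% = 9.9875%.
After the change:
Total capital V = 2346 + 2253 = 4599.
Equity: weight = 2346/4599 = 0.5101; cost = 17%.
Term loan: weight = 2253/4599 = 0.4899; after-tax cost = 2.57% × (1 − 29.7%) = 1.8067%.
WACC = 0.5101 × 17.0000% + 0.4899 × 1.8067% = 9.5570%.
Change in WACC = 9.5570% − 9.9875% = -0.4305 pp.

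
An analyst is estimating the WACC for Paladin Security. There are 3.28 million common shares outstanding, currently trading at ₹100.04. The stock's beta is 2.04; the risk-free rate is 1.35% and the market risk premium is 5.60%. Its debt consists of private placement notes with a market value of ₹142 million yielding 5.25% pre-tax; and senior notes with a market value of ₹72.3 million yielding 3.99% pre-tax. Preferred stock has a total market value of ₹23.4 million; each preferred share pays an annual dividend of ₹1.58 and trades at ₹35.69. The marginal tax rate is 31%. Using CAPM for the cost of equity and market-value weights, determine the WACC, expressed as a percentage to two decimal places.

Cost of equity via CAPM: Re = 1.35% + 2.04 × 5.6% = 12.7740%.
Cost of preferred: Rp = 1.58 / 35.69 = 4.4270%.
Market value of equity E = 100.04 × 3.28m = 328.1312m.
Total capital V = 328.1312 + 23.4 + 142 + 72.3 = 565.8312.
Equity: weight = 328.1312/565.8312 = 0.5799; cost = 12.774%.
Preferred: weight = 23.4/565.8312 = 0.0414; cost = 4.427%.
Private placement notes: weight = 142/565.8312 = 0.2510; after-tax cost = 5.25% × (1 − 31%) = 3.6225%.
Senior notes: weight = 72.3/565.8312 = 0.1278; after-tax cost = 3.99% × (1 − 31%) = 2.7531%.
WACC = 0.5799 × 12.7740% + 0.0414 × 4.4270% + 0.2510 × 3.6225% + 0.1278 × 2.7531% = 8.8517%.

8.85%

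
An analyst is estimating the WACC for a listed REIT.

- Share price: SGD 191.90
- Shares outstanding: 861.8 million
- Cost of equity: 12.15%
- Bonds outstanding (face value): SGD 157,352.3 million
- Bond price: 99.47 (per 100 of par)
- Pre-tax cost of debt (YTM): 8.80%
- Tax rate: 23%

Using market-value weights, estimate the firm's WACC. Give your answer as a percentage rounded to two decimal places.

Market value of equity E = 191.9 × 861.8m = 165379.42m. Market value of debt D = 157352.3m × 99.47/100 = 156518.33281m.
Total capital V = 165379.42 + 156518.33281 = 321897.75281.
Equity: weight = 165379.42/321897.75281 = 0.5138; cost = 12.15%.
Bonds outstanding: weight = 156518.33281/321897.75281 = 0.4862; after-tax cost = 8.8% × (1 − 23%) = 6.7760%.
WACC = 0.5138 × 12.1500% + 0.4862 × 6.7760% = 9.5370%.

9.54%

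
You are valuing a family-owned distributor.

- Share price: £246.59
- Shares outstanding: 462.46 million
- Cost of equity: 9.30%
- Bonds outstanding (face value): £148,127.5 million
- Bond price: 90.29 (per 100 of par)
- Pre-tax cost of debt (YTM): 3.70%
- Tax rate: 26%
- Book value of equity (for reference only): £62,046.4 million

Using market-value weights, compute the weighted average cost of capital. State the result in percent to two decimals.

Market value of equity E = 246.59 × 462.46m = 114038.0114m. Market value of debt D = 148127.5m × 90.29/100 = 133744.31975m.
Total capital V = 114038.0114 + 133744.31975 = 247782.33115.
Equity: weight = 114038.0114/247782.33115 = 0.4602; cost = 9.3%.
Bonds outstanding: weight = 133744.31975/247782.33115 = 0.5398; after-tax cost = 3.7% × (1 − 26%) = 2.7380%.
WACC = 0.4602 × 9.3000% + 0.5398 × 2.7380% = 5.7581%.

5.76%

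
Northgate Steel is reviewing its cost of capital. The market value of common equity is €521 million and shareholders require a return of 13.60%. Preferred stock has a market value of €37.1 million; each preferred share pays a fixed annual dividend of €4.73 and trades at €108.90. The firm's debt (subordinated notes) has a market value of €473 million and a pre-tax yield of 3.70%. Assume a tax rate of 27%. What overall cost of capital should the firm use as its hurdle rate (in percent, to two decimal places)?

Cost of preferred: Rp = 4.73 / 108.9 = 4.3434%.
Total capital V = 521 + 37.1 + 473 = 1031.1.
Equity: weight = 521/1031.1 = 0.5053; cost = 13.6%.
Preferred: weight = 37.1/1031.1 = 0.0360; cost = 4.3434%.
Subordinated notes: weight = 473/1031.1 = 0.4587; after-tax cost = 3.7% × (1 − 27%) = 2.7010%.
WACC = 0.5053 × 13.6000% + 0.0360 × 4.3434% + 0.4587 × 2.7010% = 8.2672%.

8.27%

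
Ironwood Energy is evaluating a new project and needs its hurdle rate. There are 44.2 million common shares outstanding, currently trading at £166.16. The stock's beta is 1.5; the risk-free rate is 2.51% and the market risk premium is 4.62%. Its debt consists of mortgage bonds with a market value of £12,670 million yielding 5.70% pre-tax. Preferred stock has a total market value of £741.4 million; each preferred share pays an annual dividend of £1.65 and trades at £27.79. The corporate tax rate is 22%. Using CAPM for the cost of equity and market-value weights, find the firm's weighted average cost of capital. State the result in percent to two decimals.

Cost of equity via CAPM: Re = 2.51% + 1.5 × 4.62% = 9.4400%.
Cost of preferred: Rp = 1.65 / 27.79 = 5.9374%.
Market value of equity E = 166.16 × 44.2m = 7344.272m.
Total capital V = 7344.272 + 741.4 + 12670 = 20755.672.
Equity: weight = 7344.272/20755.672 = 0.3538; cost = 9.44%.
Preferred: weight = 741.4/20755.672 = 0.0357; cost = 5.9374%.
Mortgage bonds: weight = 12670/20755.672 = 0.6104; after-tax cost = 5.7% × (1 − 22%) = 4.4460%.
WACC = 0.3538 × 9.4400% + 0.0357 × 5.9374% + 0.6104 × 4.4460% = 6.2664%.

6.27%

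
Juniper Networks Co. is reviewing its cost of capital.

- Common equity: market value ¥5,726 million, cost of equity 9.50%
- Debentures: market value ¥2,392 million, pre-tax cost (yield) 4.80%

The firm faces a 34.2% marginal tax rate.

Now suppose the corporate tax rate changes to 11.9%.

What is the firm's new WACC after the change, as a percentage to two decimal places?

7.95%

After the change:
Total capital V = 5726 + 2392 = 8118.
Equity: weight = 5726/8118 = 0.7053; cost = 9.5%.
Debentures: weight = 2392/8118 = 0.2947; after-tax cost = 4.8% × (1 − 11.9%) = 4.2288%.
WACC = 0.7053 × 9.5000% + 0.2947 × 4.2288% = 7.9468%.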